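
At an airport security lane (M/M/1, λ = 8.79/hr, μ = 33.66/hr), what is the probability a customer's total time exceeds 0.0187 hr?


W ~ Exponential(μ−λ) for M/M/1.
μ − λ = 33.66 − 8.79 = 24.8700
P(W > t) = e^{−(μ−λ)t} = e^{−0.4651} = 0.628092

Final: 0.628092


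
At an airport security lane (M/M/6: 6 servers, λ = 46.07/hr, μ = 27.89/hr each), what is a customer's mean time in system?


a = 1.6518; ρ = 0.2753; P₀ = 0.191608
Lq = P₀·a^c·ρ/(c!(1−ρ)²) = 0.002834
Wq = Lq/λ = 0.002834/46.07 = 0.00006152 hr
W = Wq + 1/μ = 0.00006152 + 0.03586 = 0.03592 hr

Final: 0.03592 hr


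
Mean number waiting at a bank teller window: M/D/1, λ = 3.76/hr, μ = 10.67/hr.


ρ = 3.76/10.67 = 0.3524
M/D/1: Lq = ρ²/(2(1−ρ)) = 0.1242/(2·0.6476) = 0.09587

Final: 0.09587


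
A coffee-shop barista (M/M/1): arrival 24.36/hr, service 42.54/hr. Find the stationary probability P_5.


ρ = 24.36/42.54 = 0.5726
P_n = (1−ρ)·ρ^n = (1 − 0.5726)·0.5726^5 = 0.4274·0.061574 = 0.026315

Final: 0.026315


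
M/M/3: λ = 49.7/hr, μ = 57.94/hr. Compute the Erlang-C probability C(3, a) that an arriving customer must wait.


a = λ/μ = 0.8578; ρ = a/3 = 0.2859
P₀ = 0.421409 (from M/M/c formula)
C(c,a) = [a^c/(c!(1−ρ))]·P₀ = [0.63115/(6·0.7141)]·0.421409
= 0.14731·0.421409 = 0.062079

Final: 0.062079


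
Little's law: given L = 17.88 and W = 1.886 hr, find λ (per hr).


λ = L/W = 17.88/1.886 = 9.4804 /hr

Final: 9.4804 /hr


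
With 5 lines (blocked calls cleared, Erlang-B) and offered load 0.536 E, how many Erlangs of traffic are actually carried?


B(5,0.536) = 0.0002157 (Erlang-B)
Carried load = a(1 − B) = 0.536·(1 − 0.0002157) = 0.536·0.999784 = 0.5359 E

Final: 0.5359 Erlangs


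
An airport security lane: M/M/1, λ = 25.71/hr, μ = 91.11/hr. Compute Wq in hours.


ρ = 25.71/91.11 = 0.2822
Wq = ρ/(μ−λ) = 0.2822/(91.11 − 25.71) = 0.2822/65.40 = 0.004315 hr

Final: 0.004315 hr


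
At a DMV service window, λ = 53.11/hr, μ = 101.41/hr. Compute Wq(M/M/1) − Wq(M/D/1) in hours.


ρ = 53.11/101.41 = 0.5237
Wq(M/M/1) = ρ/(μ−λ) = 0.5237/48.30 = 0.01084 hr
Wq(M/D/1) = ρ/(2(μ−λ)) = 0.005421 hr
Savings = 0.01084 − 0.005421 = 0.005421 hr

Final: 0.005421 hr


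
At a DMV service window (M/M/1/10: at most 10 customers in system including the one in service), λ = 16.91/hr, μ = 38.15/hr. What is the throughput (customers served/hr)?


ρ = 0.4433; P_K = (1−ρ)ρ^10/(1−ρ^11) = 0.0001630
λ_eff = λ(1 − P_K) = 16.91·(1 − 0.0001630) = 16.91·0.999837 = 16.9072 /hr

Final: 16.9072 /hr


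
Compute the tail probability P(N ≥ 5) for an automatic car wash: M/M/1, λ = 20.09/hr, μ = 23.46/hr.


ρ = 20.09/23.46 = 0.8564
P(N ≥ n) = ρ^n = 0.8564^5 = 0.460532

Final: 0.460532


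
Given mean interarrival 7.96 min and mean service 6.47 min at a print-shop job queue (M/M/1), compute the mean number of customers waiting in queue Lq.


λ = 60/7.96 = 7.5377 /hr
μ = 60/6.47 = 9.2736 /hr
ρ = λ/μ = 7.5377/9.2736 = 0.8128
Lq = ρ²/(1−ρ) = 0.6607/0.1872 = 3.5295

Final: 3.5295


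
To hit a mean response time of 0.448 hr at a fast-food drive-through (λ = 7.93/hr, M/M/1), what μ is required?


W = 1/(μ−λ) ⇒ μ − λ = 1/W = 1/0.448 = 2.2321
μ = λ + 1/W = 7.93 + 2.2321 = 10.1621 per hr

Final: 10.1621 /hr


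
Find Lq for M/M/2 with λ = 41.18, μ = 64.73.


a = λ/μ = 0.6362; ρ = a/2 = 0.3181
P₀ = 0.517346
Lq = P₀·a^c·ρ / (c!·(1−ρ)²) = 0.517346·0.40473·0.3181/(2·0.46500)
= 0.07162

Final: 0.07162


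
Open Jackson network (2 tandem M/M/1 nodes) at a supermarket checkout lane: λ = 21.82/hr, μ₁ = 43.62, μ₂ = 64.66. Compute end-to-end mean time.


Each node sees arrival rate λ = 21.82/hr (tandem ⇒ throughput preserved).
W₁ = 1/(μ₁−λ) = 1/(43.62−21.82) = 0.04587 hr
W₂ = 1/(μ₂−λ) = 1/(64.66−21.82) = 0.02334 hr
W_total = W₁ + W₂ = 0.04587 + 0.02334 = 0.06921 hr

Final: 0.06921 hr


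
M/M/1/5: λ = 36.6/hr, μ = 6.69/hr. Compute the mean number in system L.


ρ = 36.6/6.69 = 5.4709
L = ρ[1 − (K+1)ρ^K + Kρ^(K+1)] / [(1−ρ)(1−ρ^(K+1))]
Numerator: 5.4709·(1 − 6·4900.888682 + 5·26812.036736) = 572556.676843
Denominator: (-4.4709)·(-26811.036736) = 119868.177693
L = 572556.676843/119868.177693 = 4.7766

Final: 4.7766


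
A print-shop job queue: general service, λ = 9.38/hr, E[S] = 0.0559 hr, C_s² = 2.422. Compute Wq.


ρ = λ·E[S] = 9.38·0.0559 = 0.5243
E[S²] = E[S]²(1+C_s²) = 0.0559²·(1+2.422) = 0.010693
Wq = λ·E[S²]/(2(1−ρ)) = 9.38·0.010693/(2·0.4757) = 0.10543 hr

Final: 0.10543 hr


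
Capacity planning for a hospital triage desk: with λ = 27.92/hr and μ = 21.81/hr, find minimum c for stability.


Stability requires cμ > λ ⇔ c > λ/μ.
λ/μ = 27.92/21.81 = 1.2801
Minimum integer c = ⌊1.2801⌋ + 1 = 2
Check: 2·21.81 = 43.62 > 27.92, while 1·21.81 = 21.81 ≤ 27.92

Final: 2 servers


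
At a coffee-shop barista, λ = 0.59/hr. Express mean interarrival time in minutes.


Mean interarrival time = 1/λ = 1/0.59 hour = 1.69492 hour
In minutes: 1.69492 × 60 = 101.6949 min

Final: 101.6949 min


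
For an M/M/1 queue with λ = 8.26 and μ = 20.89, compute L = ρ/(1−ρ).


ρ = λ/μ = 8.26/20.89 = 0.3954
L = ρ/(1−ρ) = 0.3954/(1 − 0.3954) = 0.3954/0.6046 = 0.6540

Final: 0.6540


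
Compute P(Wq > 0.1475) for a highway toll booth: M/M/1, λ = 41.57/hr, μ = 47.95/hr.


ρ = 41.57/47.95 = 0.8669
P(Wq > t) = ρ·e^{−(μ−λ)t} = 0.8669·e^{−0.9411}
= 0.8669·0.390218 = 0.338297

Final: 0.338297


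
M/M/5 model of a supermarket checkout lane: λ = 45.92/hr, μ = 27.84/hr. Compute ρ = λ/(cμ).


ρ = λ/(cμ) = 45.92/(5·27.84) = 45.92/139.20 = 0.3299

Final: 0.3299


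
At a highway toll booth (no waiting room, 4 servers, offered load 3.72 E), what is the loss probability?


B(c,a) = (a^c/c!) / Σ_{k=0}^{c} a^k/k!
a^4/4! = 7.979221
Σ terms (k=0..4): 1.00000 + 3.72000 + 6.91920 + 8.57981 + 7.97922 = 28.198229
B = 7.979221/28.198229 = 0.282969

Final: 0.282969


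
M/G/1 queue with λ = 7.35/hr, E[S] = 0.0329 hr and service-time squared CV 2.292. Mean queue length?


ρ = λ·E[S] = 7.35·0.0329 = 0.2418
Lq = ρ²(1+C_s²)/(2(1−ρ)) = 0.05847·(1+2.292)/(2·0.7582)
= 0.05847·3.2920/1.5164 = 0.12695

Final: 0.12695


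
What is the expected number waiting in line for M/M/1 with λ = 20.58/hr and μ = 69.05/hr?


ρ = 20.58/69.05 = 0.2980
Lq = ρ²/(1−ρ) = 0.08883/0.7020 = 0.1265

Final: 0.1265


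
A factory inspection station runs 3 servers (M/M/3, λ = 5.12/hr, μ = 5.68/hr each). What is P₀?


a = λ/μ = 5.12/5.68 = 0.9014; ρ = a/c = 0.3005
Σ_{k=0}^{2} a^k/k! (terms k=0..2) = 1.00000 + 0.90141 + 0.40627 = 2.30768
Tail: a^3/(3!(1−ρ)) = 0.73243/(6·0.6995) = 0.17450
P₀ = 1/(2.30768 + 0.17450) = 1/2.48218 = 0.402871

Final: 0.402871


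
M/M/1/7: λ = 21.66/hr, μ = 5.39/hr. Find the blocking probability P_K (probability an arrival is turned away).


ρ = λ/μ = 21.66/5.39 = 4.0186
P_K = (1−ρ)ρ^K/(1−ρ^(K+1)) = (-3.0186·16923.407412)/(1 − 68007.607521)
= -51084.200110/-68006.607521 = 0.751165

Final: 0.751165


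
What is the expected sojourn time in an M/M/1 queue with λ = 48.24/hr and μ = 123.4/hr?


W = 1/(μ−λ) = 1/(123.4 − 48.24) = 1/75.16 = 0.01330 hr

Final: 0.01330 hr


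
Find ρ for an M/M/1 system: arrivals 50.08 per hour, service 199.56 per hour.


ρ = λ/μ = 50.08/199.56 = 0.2510

Final: 0.2510


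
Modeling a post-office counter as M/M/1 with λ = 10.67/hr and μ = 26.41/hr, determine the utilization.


ρ = λ/μ = 10.67/26.41 = 0.4040

Final: 0.4040


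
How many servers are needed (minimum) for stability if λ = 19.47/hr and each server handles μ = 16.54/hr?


Stability requires cμ > λ ⇔ c > λ/μ.
λ/μ = 19.47/16.54 = 1.1771
Minimum integer c = ⌊1.1771⌋ + 1 = 2
Check: 2·16.54 = 33.08 > 19.47, while 1·16.54 = 16.54 ≤ 19.47

Final: 2 servers


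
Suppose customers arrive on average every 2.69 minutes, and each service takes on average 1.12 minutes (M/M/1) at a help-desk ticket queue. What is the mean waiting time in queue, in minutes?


λ = 60/2.69 = 22.3048 /hr
μ = 60/1.12 = 53.5714 /hr
ρ = λ/μ = 22.3048/53.5714 = 0.4164
Wq = ρ/(μ−λ) = 0.4164/(53.5714−22.3048) = 0.01332 hr
In minutes: 0.01332·60 = 0.7990 min

Final: 0.7990 min


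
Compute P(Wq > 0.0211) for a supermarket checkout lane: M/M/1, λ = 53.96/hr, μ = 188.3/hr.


ρ = 53.96/188.3 = 0.2866
P(Wq > t) = ρ·e^{−(μ−λ)t} = 0.2866·e^{−2.8346}
= 0.2866·0.058744 = 0.016834

Final: 0.016834


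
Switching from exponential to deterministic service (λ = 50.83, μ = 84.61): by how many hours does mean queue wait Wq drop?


ρ = 50.83/84.61 = 0.6008
Wq(M/M/1) = ρ/(μ−λ) = 0.6008/33.78 = 0.01778 hr
Wq(M/D/1) = ρ/(2(μ−λ)) = 0.008892 hr
Savings = 0.01778 − 0.008892 = 0.008892 hr

Final: 0.008892 hr


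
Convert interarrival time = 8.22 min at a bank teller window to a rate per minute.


λ = 1/(interarrival time) in consistent units.
1 minute = 1 min, so λ = 1/8.22 = 0.1217 per minute

Final: 0.1217 /min


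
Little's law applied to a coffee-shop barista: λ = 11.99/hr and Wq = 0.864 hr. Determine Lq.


Lq = λWq = 11.99·0.864 = 10.3594

Final: 10.3594


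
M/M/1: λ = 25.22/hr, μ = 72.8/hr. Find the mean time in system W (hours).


W = 1/(μ−λ) = 1/(72.8 − 25.22) = 1/47.58 = 0.02102 hr

Final: 0.02102 hr


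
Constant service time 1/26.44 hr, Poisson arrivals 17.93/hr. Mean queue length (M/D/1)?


ρ = 17.93/26.44 = 0.6781
M/D/1: Lq = ρ²/(2(1−ρ)) = 0.4599/(2·0.3219) = 0.71440

Final: 0.71440


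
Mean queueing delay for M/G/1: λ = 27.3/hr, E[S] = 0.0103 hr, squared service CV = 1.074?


ρ = λ·E[S] = 27.3·0.0103 = 0.2812
E[S²] = E[S]²(1+C_s²) = 0.0103²·(1+1.074) = 0.0002200
Wq = λ·E[S²]/(2(1−ρ)) = 27.3·0.0002200/(2·0.7188) = 0.004178 hr

Final: 0.004178 hr


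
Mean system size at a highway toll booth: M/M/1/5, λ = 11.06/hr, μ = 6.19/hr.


ρ = 11.06/6.19 = 1.7868
L = ρ[1 − (K+1)ρ^K + Kρ^(K+1)] / [(1−ρ)(1−ρ^(K+1))]
Numerator: 1.7868·(1 − 6·18.210522 + 5·32.537701) = 97.244694
Denominator: (-0.7868)·(-31.537701) = 24.812376
L = 97.244694/24.812376 = 3.9192

Final: 3.9192


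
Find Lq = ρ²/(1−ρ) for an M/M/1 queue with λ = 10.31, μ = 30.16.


ρ = 10.31/30.16 = 0.3418
Lq = ρ²/(1−ρ) = 0.1169/0.6582 = 0.1776

Final: 0.1776


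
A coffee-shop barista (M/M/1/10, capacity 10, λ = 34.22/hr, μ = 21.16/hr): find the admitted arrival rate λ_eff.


ρ = 1.6172; P_K = (1−ρ)ρ^10/(1−ρ^11) = 0.383587
λ_eff = λ(1 − P_K) = 34.22·(1 − 0.383587) = 34.22·0.616413 = 21.0937 /hr

Final: 21.0937 /hr


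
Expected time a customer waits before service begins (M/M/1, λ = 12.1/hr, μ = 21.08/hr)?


ρ = 12.1/21.08 = 0.5740
Wq = ρ/(μ−λ) = 0.5740/(21.08 − 12.1) = 0.5740/8.98 = 0.06392 hr

Final: 0.06392 hr


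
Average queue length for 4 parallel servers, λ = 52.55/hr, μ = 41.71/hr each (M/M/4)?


a = λ/μ = 1.2599; ρ = a/4 = 0.3150
P₀ = 0.282477
Lq = P₀·a^c·ρ / (c!·(1−ρ)²) = 0.282477·2.51959·0.3150/(24·0.46926)
= 0.01990

Final: 0.01990


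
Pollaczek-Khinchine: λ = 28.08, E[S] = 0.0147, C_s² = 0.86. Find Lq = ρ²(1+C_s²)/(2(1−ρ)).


ρ = λ·E[S] = 28.08·0.0147 = 0.4128
Lq = ρ²(1+C_s²)/(2(1−ρ)) = 0.1704·(1+0.86)/(2·0.5872)
= 0.1704·1.8600/1.1744 = 0.26984

Final: 0.26984


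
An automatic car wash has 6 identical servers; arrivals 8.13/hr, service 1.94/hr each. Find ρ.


ρ = λ/(cμ) = 8.13/(6·1.94) = 8.13/11.64 = 0.6985

Final: 0.6985


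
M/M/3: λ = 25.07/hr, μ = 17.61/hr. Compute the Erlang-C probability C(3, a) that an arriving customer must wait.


a = λ/μ = 1.4236; ρ = a/3 = 0.4745
P₀ = 0.229773 (from M/M/c formula)
C(c,a) = [a^c/(c!(1−ρ))]·P₀ = [2.88526/(6·0.5255)]·0.229773
= 0.91516·0.229773 = 0.210278

Final: 0.210278


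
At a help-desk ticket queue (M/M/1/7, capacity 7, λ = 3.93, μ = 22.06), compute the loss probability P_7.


ρ = λ/μ = 3.93/22.06 = 0.1782
P_K = (1−ρ)ρ^K/(1−ρ^(K+1)) = (0.8218·0.000005695)/(1 − 0.000001015)
= 0.000004681/0.999999 = 0.000004681

Final: 0.000004681


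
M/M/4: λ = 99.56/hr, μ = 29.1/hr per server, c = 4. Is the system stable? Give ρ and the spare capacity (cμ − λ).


Total capacity cμ = 4·29.1 = 116.40/hr
ρ = λ/(cμ) = 99.56/116.40 = 0.8553
Stable ⇔ ρ < 1: YES
Spare capacity = cμ − λ = 116.40 − 99.56 = 16.84/hr

Final: ρ = 0.8553; stable; margin = 16.84/hr


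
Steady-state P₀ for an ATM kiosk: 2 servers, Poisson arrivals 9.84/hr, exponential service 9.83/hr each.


a = λ/μ = 9.84/9.83 = 1.0010; ρ = a/c = 0.5005
Σ_{k=0}^{1} a^k/k! (terms k=0..1) = 1.00000 + 1.00102 = 2.00102
Tail: a^2/(2!(1−ρ)) = 1.00204/(2·0.4995) = 1.00306
P₀ = 1/(2.00102 + 1.00306) = 1/3.00407 = 0.332881

Final: 0.332881


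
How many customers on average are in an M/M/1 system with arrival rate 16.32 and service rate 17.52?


ρ = λ/μ = 16.32/17.52 = 0.9315
L = ρ/(1−ρ) = 0.9315/(1 − 0.9315) = 0.9315/0.06849 = 13.6000

Final: 13.6000


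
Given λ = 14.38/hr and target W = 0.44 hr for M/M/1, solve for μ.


W = 1/(μ−λ) ⇒ μ − λ = 1/W = 1/0.44 = 2.2727
μ = λ + 1/W = 14.38 + 2.2727 = 16.6527 per hr

Final: 16.6527 /hr


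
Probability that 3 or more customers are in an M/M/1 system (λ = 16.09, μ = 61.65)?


ρ = 16.09/61.65 = 0.2610
P(N ≥ n) = ρ^n = 0.2610^3 = 0.017777

Final: 0.017777


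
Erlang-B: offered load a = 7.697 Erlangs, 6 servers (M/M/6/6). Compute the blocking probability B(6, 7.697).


B(c,a) = (a^c/c!) / Σ_{k=0}^{c} a^k/k!
a^6/6! = 288.799491
Σ terms (k=0..6): 1.00000 + 7.69700 + 29.62190 + 75.99993 + 146.24287 + 225.12628 + 288.79949 = 774.487475
B = 288.799491/774.487475 = 0.372891

Final: 0.372891


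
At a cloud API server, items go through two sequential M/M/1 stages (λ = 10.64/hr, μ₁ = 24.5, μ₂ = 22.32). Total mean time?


Each node sees arrival rate λ = 10.64/hr (tandem ⇒ throughput preserved).
W₁ = 1/(μ₁−λ) = 1/(24.5−10.64) = 0.07215 hr
W₂ = 1/(μ₂−λ) = 1/(22.32−10.64) = 0.08562 hr
W_total = W₁ + W₂ = 0.07215 + 0.08562 = 0.15777 hr

Final: 0.15777 hr


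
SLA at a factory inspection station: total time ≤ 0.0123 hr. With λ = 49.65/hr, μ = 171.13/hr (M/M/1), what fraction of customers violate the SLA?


W ~ Exponential(μ−λ) for M/M/1.
μ − λ = 171.13 − 49.65 = 121.4800
P(W > t) = e^{−(μ−λ)t} = e^{−1.4942} = 0.224427

Final: 0.224427


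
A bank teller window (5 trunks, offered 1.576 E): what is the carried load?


B(5,1.576) = 0.016850 (Erlang-B)
Carried load = a(1 − B) = 1.576·(1 − 0.016850) = 1.576·0.983150 = 1.5494 E

Final: 1.5494 Erlangs


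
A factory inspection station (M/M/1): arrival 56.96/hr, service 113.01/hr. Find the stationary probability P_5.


ρ = 56.96/113.01 = 0.5040
P_n = (1−ρ)·ρ^n = (1 − 0.5040)·0.5040^5 = 0.4960·0.032529 = 0.016133

Final: 0.016133


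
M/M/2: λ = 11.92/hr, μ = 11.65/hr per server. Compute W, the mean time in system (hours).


a = 1.0232; ρ = 0.5116; P₀ = 0.323112
Lq = P₀·a^c·ρ/(c!(1−ρ)²) = 0.36272
Wq = Lq/λ = 0.36272/11.92 = 0.03043 hr
W = Wq + 1/μ = 0.03043 + 0.08584 = 0.11627 hr

Final: 0.11627 hr


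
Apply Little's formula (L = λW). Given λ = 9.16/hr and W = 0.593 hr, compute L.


L = λW = 9.16·0.593 = 5.4319

Final: 5.4319


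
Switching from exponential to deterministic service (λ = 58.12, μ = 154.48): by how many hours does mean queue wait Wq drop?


ρ = 58.12/154.48 = 0.3762
Wq(M/M/1) = ρ/(μ−λ) = 0.3762/96.36 = 0.003904 hr
Wq(M/D/1) = ρ/(2(μ−λ)) = 0.001952 hr
Savings = 0.003904 − 0.001952 = 0.001952 hr

Final: 0.001952 hr


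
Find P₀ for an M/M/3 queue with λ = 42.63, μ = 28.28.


a = λ/μ = 42.63/28.28 = 1.5074; ρ = a/c = 0.5025
Σ_{k=0}^{2} a^k/k! (terms k=0..2) = 1.00000 + 1.50743 + 1.13617 = 3.64359
Tail: a^3/(3!(1−ρ)) = 3.42537/(6·0.4975) = 1.14747
P₀ = 1/(3.64359 + 1.14747) = 1/4.79106 = 0.208722

Final: 0.208722


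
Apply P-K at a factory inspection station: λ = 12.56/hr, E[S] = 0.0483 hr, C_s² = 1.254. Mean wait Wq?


ρ = λ·E[S] = 12.56·0.0483 = 0.6066
E[S²] = E[S]²(1+C_s²) = 0.0483²·(1+1.254) = 0.005258
Wq = λ·E[S²]/(2(1−ρ)) = 12.56·0.005258/(2·0.3934) = 0.08395 hr

Final: 0.08395 hr


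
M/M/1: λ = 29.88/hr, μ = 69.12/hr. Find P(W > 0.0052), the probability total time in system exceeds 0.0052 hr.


W ~ Exponential(μ−λ) for M/M/1.
μ − λ = 69.12 − 29.88 = 39.2400
P(W > t) = e^{−(μ−λ)t} = e^{−0.2040} = 0.815423

Final: 0.815423


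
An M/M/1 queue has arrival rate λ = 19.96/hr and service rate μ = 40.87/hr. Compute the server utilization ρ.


ρ = λ/μ = 19.96/40.87 = 0.4884

Final: 0.4884


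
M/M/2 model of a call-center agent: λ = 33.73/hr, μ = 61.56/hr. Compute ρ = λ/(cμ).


ρ = λ/(cμ) = 33.73/(2·61.56) = 33.73/123.12 = 0.2740

Final: 0.2740


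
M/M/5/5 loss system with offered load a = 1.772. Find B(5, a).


B(c,a) = (a^c/c!) / Σ_{k=0}^{c} a^k/k!
a^5/5! = 0.145592
Σ terms (k=0..5): 1.00000 + 1.77200 + 1.56999 + 0.92734 + 0.41081 + 0.14559 = 5.825738
B = 0.145592/5.825738 = 0.024991

Final: 0.024991


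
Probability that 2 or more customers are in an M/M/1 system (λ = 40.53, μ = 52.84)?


ρ = 40.53/52.84 = 0.7670
P(N ≥ n) = ρ^n = 0.7670^2 = 0.588339

Final: 0.588339


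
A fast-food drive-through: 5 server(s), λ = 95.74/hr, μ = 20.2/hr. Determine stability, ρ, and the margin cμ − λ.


Total capacity cμ = 5·20.2 = 101.00/hr
ρ = λ/(cμ) = 95.74/101.00 = 0.9479
Stable ⇔ ρ < 1: YES
Spare capacity = cμ − λ = 101.00 − 95.74 = 5.26/hr

Final: ρ = 0.9479; stable; margin = 5.26/hr


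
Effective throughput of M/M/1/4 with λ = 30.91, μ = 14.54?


ρ = 2.1259; P_K = (1−ρ)ρ^4/(1−ρ^5) = 0.542087
λ_eff = λ(1 − P_K) = 30.91·(1 − 0.542087) = 30.91·0.457913 = 14.1541 /hr

Final: 14.1541 /hr


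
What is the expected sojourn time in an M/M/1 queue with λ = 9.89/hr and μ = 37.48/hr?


W = 1/(μ−λ) = 1/(37.48 − 9.89) = 1/27.59 = 0.03625 hr

Final: 0.03625 hr


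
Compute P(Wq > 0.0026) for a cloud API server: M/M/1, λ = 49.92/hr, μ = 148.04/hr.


ρ = 49.92/148.04 = 0.3372
P(Wq > t) = ρ·e^{−(μ−λ)t} = 0.3372·e^{−0.2551}
= 0.3372·0.774830 = 0.261277

Final: 0.261277


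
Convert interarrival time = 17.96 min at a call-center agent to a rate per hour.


λ = 1/(interarrival time) in consistent units.
1 hour = 60 min, so λ = 60/17.96 = 3.3408 per hour

Final: 3.3408 /hr


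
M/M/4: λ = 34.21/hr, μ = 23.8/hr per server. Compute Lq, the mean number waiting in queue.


a = λ/μ = 1.4374; ρ = a/4 = 0.3593
P₀ = 0.235680
Lq = P₀·a^c·ρ / (c!·(1−ρ)²) = 0.235680·4.26879·0.3593/(24·0.41043)
= 0.03670

Final: 0.03670


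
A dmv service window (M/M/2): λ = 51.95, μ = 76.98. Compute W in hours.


a = 0.6749; ρ = 0.3374; P₀ = 0.495411
Lq = P₀·a^c·ρ/(c!(1−ρ)²) = 0.08671
Wq = Lq/λ = 0.08671/51.95 = 0.001669 hr
W = Wq + 1/μ = 0.001669 + 0.01299 = 0.01466 hr

Final: 0.01466 hr


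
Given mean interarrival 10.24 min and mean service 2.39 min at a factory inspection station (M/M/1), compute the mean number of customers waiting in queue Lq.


λ = 60/10.24 = 5.8594 /hr
μ = 60/2.39 = 25.1046 /hr
ρ = λ/μ = 5.8594/25.1046 = 0.2334
Lq = ρ²/(1−ρ) = 0.05447/0.7666 = 0.07106

Final: 0.07106


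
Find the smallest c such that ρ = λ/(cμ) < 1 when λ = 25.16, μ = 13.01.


Stability requires cμ > λ ⇔ c > λ/μ.
λ/μ = 25.16/13.01 = 1.9339
Minimum integer c = ⌊1.9339⌋ + 1 = 2
Check: 2·13.01 = 26.02 > 25.16, while 1·13.01 = 13.01 ≤ 25.16

Final: 2 servers


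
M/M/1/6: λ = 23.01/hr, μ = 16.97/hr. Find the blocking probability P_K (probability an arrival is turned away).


ρ = λ/μ = 23.01/16.97 = 1.3559
P_K = (1−ρ)ρ^K/(1−ρ^(K+1)) = (-0.3559·6.214535)/(1 − 8.426426)
= -2.211891/-7.426426 = 0.297841

Final: 0.297841


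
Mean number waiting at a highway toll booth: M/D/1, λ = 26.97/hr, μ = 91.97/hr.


ρ = 26.97/91.97 = 0.2932
M/D/1: Lq = ρ²/(2(1−ρ)) = 0.08599/(2·0.7068) = 0.06084

Final: 0.06084


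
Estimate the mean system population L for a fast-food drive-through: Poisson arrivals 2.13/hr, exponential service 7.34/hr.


ρ = λ/μ = 2.13/7.34 = 0.2902
L = ρ/(1−ρ) = 0.2902/(1 − 0.2902) = 0.2902/0.7098 = 0.4088

Final: 0.4088


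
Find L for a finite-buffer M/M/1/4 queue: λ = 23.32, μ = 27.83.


ρ = 23.32/27.83 = 0.8379
L = ρ[1 − (K+1)ρ^K + Kρ^(K+1)] / [(1−ρ)(1−ρ^(K+1))]
Numerator: 0.8379·(1 − 5·0.493016 + 4·0.413120) = 0.157031
Denominator: (0.1621)·(0.586880) = 0.095107
L = 0.157031/0.095107 = 1.6511

Final: 1.6511


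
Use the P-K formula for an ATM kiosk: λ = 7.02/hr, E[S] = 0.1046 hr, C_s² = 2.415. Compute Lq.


ρ = λ·E[S] = 7.02·0.1046 = 0.7343
Lq = ρ²(1+C_s²)/(2(1−ρ)) = 0.5392·(1+2.415)/(2·0.2657)
= 0.5392·3.4150/0.5314 = 3.46492

Final: 3.46492


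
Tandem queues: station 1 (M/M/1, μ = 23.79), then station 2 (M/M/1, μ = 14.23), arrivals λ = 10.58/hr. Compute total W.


Each node sees arrival rate λ = 10.58/hr (tandem ⇒ throughput preserved).
W₁ = 1/(μ₁−λ) = 1/(23.79−10.58) = 0.07570 hr
W₂ = 1/(μ₂−λ) = 1/(14.23−10.58) = 0.27397 hr
W_total = W₁ + W₂ = 0.07570 + 0.27397 = 0.34967 hr

Final: 0.34967 hr


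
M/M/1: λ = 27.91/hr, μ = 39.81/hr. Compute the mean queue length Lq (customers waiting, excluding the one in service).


ρ = 27.91/39.81 = 0.7011
Lq = ρ²/(1−ρ) = 0.4915/0.2989 = 1.6443

Final: 1.6443


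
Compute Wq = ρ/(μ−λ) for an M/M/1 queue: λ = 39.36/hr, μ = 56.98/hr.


ρ = 39.36/56.98 = 0.6908
Wq = ρ/(μ−λ) = 0.6908/(56.98 − 39.36) = 0.6908/17.62 = 0.03920 hr

Final: 0.03920 hr


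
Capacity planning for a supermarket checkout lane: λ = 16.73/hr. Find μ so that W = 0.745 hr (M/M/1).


W = 1/(μ−λ) ⇒ μ − λ = 1/W = 1/0.745 = 1.3423
μ = λ + 1/W = 16.73 + 1.3423 = 18.0723 per hr

Final: 18.0723 /hr


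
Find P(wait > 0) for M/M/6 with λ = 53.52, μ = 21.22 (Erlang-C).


a = λ/μ = 2.5221; ρ = a/6 = 0.4204
P₀ = 0.079808 (from M/M/c formula)
C(c,a) = [a^c/(c!(1−ρ))]·P₀ = [257.40937/(720·0.5796)]·0.079808
= 0.61678·0.079808 = 0.049224

Final: 0.049224


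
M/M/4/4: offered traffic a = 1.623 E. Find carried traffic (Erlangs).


B(4,1.623) = 0.058504 (Erlang-B)
Carried load = a(1 − B) = 1.623·(1 − 0.058504) = 1.623·0.941496 = 1.5280 E

Final: 1.5280 Erlangs


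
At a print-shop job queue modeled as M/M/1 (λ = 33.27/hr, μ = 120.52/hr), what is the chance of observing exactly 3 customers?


ρ = 33.27/120.52 = 0.2761
P_n = (1−ρ)·ρ^n = (1 − 0.2761)·0.2761^3 = 0.7239·0.021037 = 0.015230

Final: 0.015230


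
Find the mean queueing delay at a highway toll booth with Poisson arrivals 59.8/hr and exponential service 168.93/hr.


ρ = 59.8/168.93 = 0.3540
Wq = ρ/(μ−λ) = 0.3540/(168.93 − 59.8) = 0.3540/109.13 = 0.003244 hr

Final: 0.003244 hr


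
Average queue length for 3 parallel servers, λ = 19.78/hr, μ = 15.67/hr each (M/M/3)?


a = λ/μ = 1.2623; ρ = a/3 = 0.4208
P₀ = 0.274901
Lq = P₀·a^c·ρ / (c!·(1−ρ)²) = 0.274901·2.01128·0.4208/(6·0.33552)
= 0.11556

Final: 0.11556


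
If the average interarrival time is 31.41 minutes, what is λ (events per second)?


λ = 1/(interarrival time) in consistent units.
1 second = 0.0166667 min, so λ = 0.0166667/31.41 = 0.0005306 per second

Final: 0.0005306 /sec


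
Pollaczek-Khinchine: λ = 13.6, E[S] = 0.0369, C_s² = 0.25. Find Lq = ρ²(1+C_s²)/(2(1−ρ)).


ρ = λ·E[S] = 13.6·0.0369 = 0.5018
Lq = ρ²(1+C_s²)/(2(1−ρ)) = 0.2518·(1+0.25)/(2·0.4982)
= 0.2518·1.2500/0.9963 = 0.31597

Final: 0.31597


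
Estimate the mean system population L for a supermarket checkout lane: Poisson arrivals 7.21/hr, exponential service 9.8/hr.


ρ = λ/μ = 7.21/9.8 = 0.7357
L = ρ/(1−ρ) = 0.7357/(1 − 0.7357) = 0.7357/0.2643 = 2.7838

Final: 2.7838


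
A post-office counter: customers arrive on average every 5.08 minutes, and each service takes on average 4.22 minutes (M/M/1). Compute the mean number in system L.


λ = 60/5.08 = 11.8110 /hr
μ = 60/4.22 = 14.2180 /hr
ρ = λ/μ = 11.8110/14.2180 = 0.8307
L = ρ/(1−ρ) = 0.8307/0.1693 = 4.9070

Final: 4.9070


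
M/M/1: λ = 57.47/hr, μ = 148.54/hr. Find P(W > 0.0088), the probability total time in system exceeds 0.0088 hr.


W ~ Exponential(μ−λ) for M/M/1.
μ − λ = 148.54 − 57.47 = 91.0700
P(W > t) = e^{−(μ−λ)t} = e^{−0.8014} = 0.448693

Final: 0.448693


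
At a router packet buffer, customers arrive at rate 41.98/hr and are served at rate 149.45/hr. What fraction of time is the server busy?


ρ = λ/μ = 41.98/149.45 = 0.2809

Final: 0.2809


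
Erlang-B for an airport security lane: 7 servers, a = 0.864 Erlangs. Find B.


B(c,a) = (a^c/c!) / Σ_{k=0}^{c} a^k/k!
a^7/7! = 0.00007131
Σ terms (k=0..7): 1.00000 + 0.86400 + 0.37325 + 0.10750 + 0.02322 + 0.004012 + 0.0005778 + 0.00007131 = 2.372624
B = 0.00007131/2.372624 = 0.00003006

Final: 0.00003006


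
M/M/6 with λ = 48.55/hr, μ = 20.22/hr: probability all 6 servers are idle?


a = λ/μ = 48.55/20.22 = 2.4011; ρ = a/c = 0.4002
Σ_{k=0}^{5} a^k/k! (terms k=0..5) = 1.00000 + 2.40109 + 2.88261 + 2.30713 + 1.38491 + 0.66506 = 10.64080
Tail: a^6/(6!(1−ρ)) = 191.62338/(720·0.5998) = 0.44371
P₀ = 1/(10.64080 + 0.44371) = 1/11.08451 = 0.090216

Final: 0.090216


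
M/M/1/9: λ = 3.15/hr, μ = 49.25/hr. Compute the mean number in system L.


ρ = 3.15/49.25 = 0.06396
L = ρ[1 − (K+1)ρ^K + Kρ^(K+1)] / [(1−ρ)(1−ρ^(K+1))]
Numerator: 0.06396·(1 − 10·1.791e-11 + 9·1.146e-12) = 0.063959
Denominator: (0.9360)·(1.000000) = 0.936041
L = 0.063959/0.936041 = 0.06833

Final: 0.06833


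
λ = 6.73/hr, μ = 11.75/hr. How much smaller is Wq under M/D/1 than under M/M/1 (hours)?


ρ = 6.73/11.75 = 0.5728
Wq(M/M/1) = ρ/(μ−λ) = 0.5728/5.02 = 0.11410 hr
Wq(M/D/1) = ρ/(2(μ−λ)) = 0.05705 hr
Savings = 0.11410 − 0.05705 = 0.05705 hr

Final: 0.05705 hr


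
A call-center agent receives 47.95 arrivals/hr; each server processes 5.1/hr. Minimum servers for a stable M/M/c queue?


Stability requires cμ > λ ⇔ c > λ/μ.
λ/μ = 47.95/5.1 = 9.4020
Minimum integer c = ⌊9.4020⌋ + 1 = 10
Check: 10·5.1 = 51.00 > 47.95, while 9·5.1 = 45.90 ≤ 47.95

Final: 10 servers


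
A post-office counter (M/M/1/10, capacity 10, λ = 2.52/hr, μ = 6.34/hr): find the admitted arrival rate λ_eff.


ρ = 0.3975; P_K = (1−ρ)ρ^10/(1−ρ^11) = 0.00005931
λ_eff = λ(1 − P_K) = 2.52·(1 − 0.00005931) = 2.52·0.999941 = 2.5199 /hr

Final: 2.5199 /hr


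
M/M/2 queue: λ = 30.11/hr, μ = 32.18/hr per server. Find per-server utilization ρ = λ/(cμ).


ρ = λ/(cμ) = 30.11/(2·32.18) = 30.11/64.36 = 0.4678

Final: 0.4678


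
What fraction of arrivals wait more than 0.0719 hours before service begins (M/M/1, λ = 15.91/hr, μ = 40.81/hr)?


ρ = 15.91/40.81 = 0.3899
P(Wq > t) = ρ·e^{−(μ−λ)t} = 0.3899·e^{−1.7903}
= 0.3899·0.166908 = 0.065070

Final: 0.065070


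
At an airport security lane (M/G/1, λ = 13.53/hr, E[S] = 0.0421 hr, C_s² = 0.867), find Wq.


ρ = λ·E[S] = 13.53·0.0421 = 0.5696
E[S²] = E[S]²(1+C_s²) = 0.0421²·(1+0.867) = 0.003309
Wq = λ·E[S²]/(2(1−ρ)) = 13.53·0.003309/(2·0.4304) = 0.05201 hr

Final: 0.05201 hr


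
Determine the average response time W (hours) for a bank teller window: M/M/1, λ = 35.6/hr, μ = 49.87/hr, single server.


W = 1/(μ−λ) = 1/(49.87 − 35.6) = 1/14.27 = 0.07008 hr

Final: 0.07008 hr


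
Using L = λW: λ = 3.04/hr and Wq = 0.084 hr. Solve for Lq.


Lq = λWq = 3.04·0.084 = 0.2554

Final: 0.2554


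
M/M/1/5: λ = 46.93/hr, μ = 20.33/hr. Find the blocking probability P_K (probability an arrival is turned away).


ρ = λ/μ = 46.93/20.33 = 2.3084
P_K = (1−ρ)ρ^K/(1−ρ^(K+1)) = (-1.3084·65.548971)/(1 − 151.313980)
= -85.765009/-150.313980 = 0.570572

Final: 0.570572


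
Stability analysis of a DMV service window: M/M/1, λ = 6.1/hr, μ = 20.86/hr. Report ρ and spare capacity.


Total capacity cμ = 1·20.86 = 20.86/hr
ρ = λ/(cμ) = 6.1/20.86 = 0.2924
Stable ⇔ ρ < 1: YES
Spare capacity = cμ − λ = 20.86 − 6.1 = 14.76/hr

Final: ρ = 0.2924; stable; margin = 14.76/hr


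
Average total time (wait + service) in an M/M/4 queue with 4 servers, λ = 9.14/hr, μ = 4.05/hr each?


a = 2.2568; ρ = 0.5642; P₀ = 0.098048
Lq = P₀·a^c·ρ/(c!(1−ρ)²) = 0.31481
Wq = Lq/λ = 0.31481/9.14 = 0.03444 hr
W = Wq + 1/μ = 0.03444 + 0.24691 = 0.28136 hr

Final: 0.28136 hr


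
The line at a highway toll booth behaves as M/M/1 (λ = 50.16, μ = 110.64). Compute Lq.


ρ = 50.16/110.64 = 0.4534
Lq = ρ²/(1−ρ) = 0.2055/0.5466 = 0.3760

Final: 0.3760


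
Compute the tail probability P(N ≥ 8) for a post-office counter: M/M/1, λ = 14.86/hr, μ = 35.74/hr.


ρ = 14.86/35.74 = 0.4158
P(N ≥ n) = ρ^n = 0.4158^8 = 0.0008931

Final: 0.0008931


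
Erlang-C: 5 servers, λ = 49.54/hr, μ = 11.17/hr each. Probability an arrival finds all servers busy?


a = λ/μ = 4.4351; ρ = a/5 = 0.8870
P₀ = 0.005797 (from M/M/c formula)
C(c,a) = [a^c/(c!(1−ρ))]·P₀ = [1715.98760/(120·0.1130)]·0.005797
= 126.56882·0.005797 = 0.733732

Final: 0.733732


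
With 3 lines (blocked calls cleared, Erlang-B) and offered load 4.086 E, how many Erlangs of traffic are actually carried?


B(3,4.086) = 0.458390 (Erlang-B)
Carried load = a(1 − B) = 4.086·(1 − 0.458390) = 4.086·0.541610 = 2.2130 E

Final: 2.2130 Erlangs


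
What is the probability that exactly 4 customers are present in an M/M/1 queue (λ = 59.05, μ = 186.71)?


ρ = 59.05/186.71 = 0.3163
P_n = (1−ρ)·ρ^n = (1 − 0.3163)·0.3163^4 = 0.6837·0.010005 = 0.006841

Final: 0.006841


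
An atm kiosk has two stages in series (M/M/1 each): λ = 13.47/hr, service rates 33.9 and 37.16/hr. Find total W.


Each node sees arrival rate λ = 13.47/hr (tandem ⇒ throughput preserved).
W₁ = 1/(μ₁−λ) = 1/(33.9−13.47) = 0.04895 hr
W₂ = 1/(μ₂−λ) = 1/(37.16−13.47) = 0.04221 hr
W_total = W₁ + W₂ = 0.04895 + 0.04221 = 0.09116 hr

Final: 0.09116 hr


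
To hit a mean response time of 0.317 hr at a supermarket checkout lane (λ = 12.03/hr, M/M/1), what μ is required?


W = 1/(μ−λ) ⇒ μ − λ = 1/W = 1/0.317 = 3.1546
μ = λ + 1/W = 12.03 + 3.1546 = 15.1846 per hr

Final: 15.1846 /hr


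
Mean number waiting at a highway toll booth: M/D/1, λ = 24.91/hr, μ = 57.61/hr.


ρ = 24.91/57.61 = 0.4324
M/D/1: Lq = ρ²/(2(1−ρ)) = 0.1870/(2·0.5676) = 0.16469

Final: 0.16469


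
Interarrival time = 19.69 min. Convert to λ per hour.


λ = 1/(interarrival time) in consistent units.
1 hour = 60 min, so λ = 60/19.69 = 3.0472 per hour

Final: 3.0472 /hr


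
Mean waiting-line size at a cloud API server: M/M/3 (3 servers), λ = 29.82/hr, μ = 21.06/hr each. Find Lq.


a = λ/μ = 1.4160; ρ = a/3 = 0.4720
P₀ = 0.231776
Lq = P₀·a^c·ρ / (c!·(1−ρ)²) = 0.231776·2.83889·0.4720/(6·0.27880)
= 0.18565

Final: 0.18565


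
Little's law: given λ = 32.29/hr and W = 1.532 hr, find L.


L = λW = 32.29·1.532 = 49.4683

Final: 49.4683


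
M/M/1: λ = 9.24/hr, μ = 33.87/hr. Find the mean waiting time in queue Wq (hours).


ρ = 9.24/33.87 = 0.2728
Wq = ρ/(μ−λ) = 0.2728/(33.87 − 9.24) = 0.2728/24.63 = 0.01108 hr

Final: 0.01108 hr


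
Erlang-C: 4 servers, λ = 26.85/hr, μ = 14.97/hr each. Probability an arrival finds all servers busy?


a = λ/μ = 1.7936; ρ = a/4 = 0.4484
P₀ = 0.162722 (from M/M/c formula)
C(c,a) = [a^c/(c!(1−ρ))]·P₀ = [10.34880/(24·0.5516)]·0.162722
= 0.78172·0.162722 = 0.127204

Final: 0.127204


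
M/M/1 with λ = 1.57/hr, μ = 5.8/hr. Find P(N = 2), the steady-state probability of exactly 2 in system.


ρ = 1.57/5.8 = 0.2707
P_n = (1−ρ)·ρ^n = (1 − 0.2707)·0.2707^2 = 0.7293·0.073273 = 0.053439

Final: 0.053439


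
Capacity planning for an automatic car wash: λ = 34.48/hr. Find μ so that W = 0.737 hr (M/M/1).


W = 1/(μ−λ) ⇒ μ − λ = 1/W = 1/0.737 = 1.3569
μ = λ + 1/W = 34.48 + 1.3569 = 35.8369 per hr

Final: 35.8369 /hr


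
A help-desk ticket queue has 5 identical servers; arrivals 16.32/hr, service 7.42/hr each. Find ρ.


ρ = λ/(cμ) = 16.32/(5·7.42) = 16.32/37.10 = 0.4399

Final: 0.4399


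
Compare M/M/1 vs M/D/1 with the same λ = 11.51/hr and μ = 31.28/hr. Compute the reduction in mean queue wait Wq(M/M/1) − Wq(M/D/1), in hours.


ρ = 11.51/31.28 = 0.3680
Wq(M/M/1) = ρ/(μ−λ) = 0.3680/19.77 = 0.01861 hr
Wq(M/D/1) = ρ/(2(μ−λ)) = 0.009306 hr
Savings = 0.01861 − 0.009306 = 0.009306 hr

Final: 0.009306 hr


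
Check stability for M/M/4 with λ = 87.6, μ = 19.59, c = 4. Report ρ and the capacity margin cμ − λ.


Total capacity cμ = 4·19.59 = 78.36/hr
ρ = λ/(cμ) = 87.6/78.36 = 1.1179
Stable ⇔ ρ < 1: NO
Spare capacity = cμ − λ = 78.36 − 87.6 = -9.24/hr

Final: ρ = 1.1179; unstable; margin = -9.24/hr


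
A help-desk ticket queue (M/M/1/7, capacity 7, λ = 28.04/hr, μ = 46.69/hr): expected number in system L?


ρ = 28.04/46.69 = 0.6006
L = ρ[1 − (K+1)ρ^K + Kρ^(K+1)] / [(1−ρ)(1−ρ^(K+1))]
Numerator: 0.6006·(1 − 8·0.028176 + 7·0.016921) = 0.536322
Denominator: (0.3994)·(0.983079) = 0.392684
L = 0.536322/0.392684 = 1.3658

Final: 1.3658


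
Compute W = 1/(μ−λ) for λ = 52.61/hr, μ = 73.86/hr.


W = 1/(μ−λ) = 1/(73.86 − 52.61) = 1/21.25 = 0.04706 hr

Final: 0.04706 hr


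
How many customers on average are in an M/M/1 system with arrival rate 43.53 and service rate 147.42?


ρ = λ/μ = 43.53/147.42 = 0.2953
L = ρ/(1−ρ) = 0.2953/(1 − 0.2953) = 0.2953/0.7047 = 0.4190

Final: 0.4190


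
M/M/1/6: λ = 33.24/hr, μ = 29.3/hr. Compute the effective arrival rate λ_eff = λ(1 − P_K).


ρ = 1.1345; P_K = (1−ρ)ρ^6/(1−ρ^7) = 0.202091
λ_eff = λ(1 − P_K) = 33.24·(1 − 0.202091) = 33.24·0.797909 = 26.5225 /hr

Final: 26.5225 /hr


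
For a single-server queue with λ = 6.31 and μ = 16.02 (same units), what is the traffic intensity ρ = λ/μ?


ρ = λ/μ = 6.31/16.02 = 0.3939

Final: 0.3939


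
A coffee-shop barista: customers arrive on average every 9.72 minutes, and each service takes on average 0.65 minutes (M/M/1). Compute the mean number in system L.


λ = 60/9.72 = 6.1728 /hr
μ = 60/0.65 = 92.3077 /hr
ρ = λ/μ = 6.1728/92.3077 = 0.06687
L = ρ/(1−ρ) = 0.06687/0.9331 = 0.07166

Final: 0.07166


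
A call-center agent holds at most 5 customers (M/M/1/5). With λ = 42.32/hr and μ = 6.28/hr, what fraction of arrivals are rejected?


ρ = λ/μ = 42.32/6.28 = 6.7389
P_K = (1−ρ)ρ^K/(1−ρ^(K+1)) = (-5.7389·13897.288600)/(1 − 93651.791968)
= -79754.503367/-93650.791968 = 0.851616

Final: 0.851616


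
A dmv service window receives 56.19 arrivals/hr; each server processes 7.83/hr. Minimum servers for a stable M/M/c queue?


Stability requires cμ > λ ⇔ c > λ/μ.
λ/μ = 56.19/7.83 = 7.1762
Minimum integer c = ⌊7.1762⌋ + 1 = 8
Check: 8·7.83 = 62.64 > 56.19, while 7·7.83 = 54.81 ≤ 56.19

Final: 8 servers


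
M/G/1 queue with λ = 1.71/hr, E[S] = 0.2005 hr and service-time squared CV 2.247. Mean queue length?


ρ = λ·E[S] = 1.71·0.2005 = 0.3429
Lq = ρ²(1+C_s²)/(2(1−ρ)) = 0.1175·(1+2.247)/(2·0.6571)
= 0.1175·3.2470/1.3143 = 0.29041

Final: 0.29041


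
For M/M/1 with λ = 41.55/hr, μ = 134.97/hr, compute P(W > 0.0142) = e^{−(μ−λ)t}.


W ~ Exponential(μ−λ) for M/M/1.
μ − λ = 134.97 − 41.55 = 93.4200
P(W > t) = e^{−(μ−λ)t} = e^{−1.3266} = 0.265388

Final: 0.265388


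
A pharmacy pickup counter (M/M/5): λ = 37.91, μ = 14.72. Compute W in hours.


a = 2.5754; ρ = 0.5151; P₀ = 0.073971
Lq = P₀·a^c·ρ/(c!(1−ρ)²) = 0.15298
Wq = Lq/λ = 0.15298/37.91 = 0.004035 hr
W = Wq + 1/μ = 0.004035 + 0.06793 = 0.07197 hr

Final: 0.07197 hr


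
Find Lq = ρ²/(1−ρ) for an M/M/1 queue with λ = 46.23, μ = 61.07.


ρ = 46.23/61.07 = 0.7570
Lq = ρ²/(1−ρ) = 0.5730/0.2430 = 2.3582

Final: 2.3582


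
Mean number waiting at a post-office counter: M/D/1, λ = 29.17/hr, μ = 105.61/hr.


ρ = 29.17/105.61 = 0.2762
M/D/1: Lq = ρ²/(2(1−ρ)) = 0.07629/(2·0.7238) = 0.05270

Final: 0.05270


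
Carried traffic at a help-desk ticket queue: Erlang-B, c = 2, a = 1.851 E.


B(2,1.851) = 0.375342 (Erlang-B)
Carried load = a(1 − B) = 1.851·(1 − 0.375342) = 1.851·0.624658 = 1.1562 E

Final: 1.1562 Erlangs


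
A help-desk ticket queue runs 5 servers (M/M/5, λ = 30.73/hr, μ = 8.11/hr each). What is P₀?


a = λ/μ = 30.73/8.11 = 3.7891; ρ = a/c = 0.7578
Σ_{k=0}^{4} a^k/k! (terms k=0..4) = 1.00000 + 3.78915 + 7.17883 + 9.06721 + 8.58926 = 29.62445
Tail: a^5/(5!(1−ρ)) = 781.10340/(120·0.2422) = 26.87860
P₀ = 1/(29.62445 + 26.87860) = 1/56.50305 = 0.017698

Final: 0.017698


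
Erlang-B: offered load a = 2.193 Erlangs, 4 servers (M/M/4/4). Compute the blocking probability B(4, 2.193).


B(c,a) = (a^c/c!) / Σ_{k=0}^{c} a^k/k!
a^4/4! = 0.963703
Σ terms (k=0..4): 1.00000 + 2.19300 + 2.40462 + 1.75778 + 0.96370 = 8.319108
B = 0.963703/8.319108 = 0.115842

Final: 0.115842


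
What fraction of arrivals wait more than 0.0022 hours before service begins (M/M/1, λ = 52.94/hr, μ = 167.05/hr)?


ρ = 52.94/167.05 = 0.3169
P(Wq > t) = ρ·e^{−(μ−λ)t} = 0.3169·e^{−0.2510}
= 0.3169·0.777990 = 0.246554

Final: 0.246554


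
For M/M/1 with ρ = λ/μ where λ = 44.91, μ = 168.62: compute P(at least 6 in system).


ρ = 44.91/168.62 = 0.2663
P(N ≥ n) = ρ^n = 0.2663^6 = 0.0003569

Final: 0.0003569


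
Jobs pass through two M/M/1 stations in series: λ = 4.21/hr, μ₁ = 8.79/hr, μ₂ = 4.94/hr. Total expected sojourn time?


Each node sees arrival rate λ = 4.21/hr (tandem ⇒ throughput preserved).
W₁ = 1/(μ₁−λ) = 1/(8.79−4.21) = 0.21834 hr
W₂ = 1/(μ₂−λ) = 1/(4.94−4.21) = 1.36986 hr
W_total = W₁ + W₂ = 0.21834 + 1.36986 = 1.58820 hr

Final: 1.58820 hr


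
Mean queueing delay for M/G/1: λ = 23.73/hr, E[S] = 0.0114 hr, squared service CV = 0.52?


ρ = λ·E[S] = 23.73·0.0114 = 0.2705
E[S²] = E[S]²(1+C_s²) = 0.0114²·(1+0.52) = 0.0001975
Wq = λ·E[S²]/(2(1−ρ)) = 23.73·0.0001975/(2·0.7295) = 0.003213 hr

Final: 0.003213 hr


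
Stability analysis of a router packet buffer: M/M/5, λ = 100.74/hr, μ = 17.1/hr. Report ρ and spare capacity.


Total capacity cμ = 5·17.1 = 85.50/hr
ρ = λ/(cμ) = 100.74/85.50 = 1.1782
Stable ⇔ ρ < 1: NO
Spare capacity = cμ − λ = 85.50 − 100.74 = -15.24/hr

Final: ρ = 1.1782; unstable; margin = -15.24/hr


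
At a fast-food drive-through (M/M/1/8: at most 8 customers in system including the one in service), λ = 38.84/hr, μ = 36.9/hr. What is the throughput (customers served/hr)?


ρ = 1.0526; P_K = (1−ρ)ρ^8/(1−ρ^9) = 0.135199
λ_eff = λ(1 − P_K) = 38.84·(1 − 0.135199) = 38.84·0.864801 = 33.5889 /hr

Final: 33.5889 /hr


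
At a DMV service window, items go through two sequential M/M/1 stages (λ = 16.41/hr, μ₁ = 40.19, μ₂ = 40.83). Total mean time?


Each node sees arrival rate λ = 16.41/hr (tandem ⇒ throughput preserved).
W₁ = 1/(μ₁−λ) = 1/(40.19−16.41) = 0.04205 hr
W₂ = 1/(μ₂−λ) = 1/(40.83−16.41) = 0.04095 hr
W_total = W₁ + W₂ = 0.04205 + 0.04095 = 0.08300 hr

Final: 0.08300 hr
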